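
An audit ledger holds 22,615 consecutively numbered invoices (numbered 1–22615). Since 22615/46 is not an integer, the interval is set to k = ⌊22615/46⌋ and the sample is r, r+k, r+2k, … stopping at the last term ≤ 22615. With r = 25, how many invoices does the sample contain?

47

k = ⌊22615/46⌋ = 491
Achieved size = ⌊(22615 − 25)/491⌋ + 1 = ⌊22590/491⌋ + 1 = 46 + 1 = 47
(last selection: 25 + 46×491 = 22611 ≤ 22615; next would be 23102 > 22615)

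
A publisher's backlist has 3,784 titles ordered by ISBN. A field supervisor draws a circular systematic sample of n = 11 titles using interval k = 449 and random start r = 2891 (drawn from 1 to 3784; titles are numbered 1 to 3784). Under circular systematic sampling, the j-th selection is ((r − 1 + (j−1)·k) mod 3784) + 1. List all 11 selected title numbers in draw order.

2891, 3340, 5, 454, 903, 1352, 1801, 2250, 2699, 3148, 3597

Selection 1: 2891
Selection 2: 2891 + 449 = 3340
Selection 3: 3340 + 449 = 3789 → 3789 − 3784 = 5
Selection 4: 5 + 449 = 454
Selection 5: 454 + 449 = 903
Selection 6: 903 + 449 = 1352
Selection 7: 1352 + 449 = 1801
Selection 8: 1801 + 449 = 2250
Selection 9: 2250 + 449 = 2699
Selection 10: 2699 + 449 = 3148
Selection 11: 3148 + 449 = 3597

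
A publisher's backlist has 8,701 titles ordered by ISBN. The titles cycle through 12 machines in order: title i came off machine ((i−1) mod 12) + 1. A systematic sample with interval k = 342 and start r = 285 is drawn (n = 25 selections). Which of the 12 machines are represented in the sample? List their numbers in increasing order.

Consecutive selections differ by k = 342, so their machine numbers differ by 342 mod 12 = 6.
gcd(342, 12) = 6, so the sample visits 12/6 = 2 distinct residues mod 12.
Start 285 is machine 9; the machines hit are 3, 9.

3, 9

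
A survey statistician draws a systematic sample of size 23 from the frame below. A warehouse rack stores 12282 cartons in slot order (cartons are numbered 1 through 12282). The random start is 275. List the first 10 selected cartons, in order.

k = N/n = 12282/23 = 534
carton 1: 275
carton 2: 275 + 534 = 809
carton 3: 809 + 534 = 1343
carton 4: 1343 + 534 = 1877
carton 5: 1877 + 534 = 2411
carton 6: 2411 + 534 = 2945
carton 7: 2945 + 534 = 3479
carton 8: 3479 + 534 = 4013
carton 9: 4013 + 534 = 4547
carton 10: 4547 + 534 = 5081

275, 809, 1343, 1877, 2411, 2945, 3479, 4013, 4547, 5081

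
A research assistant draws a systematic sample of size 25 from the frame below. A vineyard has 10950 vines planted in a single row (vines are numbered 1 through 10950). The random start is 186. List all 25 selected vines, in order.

k = N/n = 10950/25 = 438
vine 1: 186
vine 2: 186 + 438 = 624
vine 3: 624 + 438 = 1062
vine 4: 1062 + 438 = 1500
vine 5: 1500 + 438 = 1938
vine 6: 1938 + 438 = 2376
vine 7: 2376 + 438 = 2814
vine 8: 2814 + 438 = 3252
vine 9: 3252 + 438 = 3690
vine 10: 3690 + 438 = 4128
vine 11: 4128 + 438 = 4566
vine 12: 4566 + 438 = 5004
vine 13: 5004 + 438 = 5442
vine 14: 5442 + 438 = 5880
vine 15: 5880 + 438 = 6318
vine 16: 6318 + 438 = 6756
vine 17: 6756 + 438 = 7194
vine 18: 7194 + 438 = 7632
vine 19: 7632 + 438 = 8070
vine 20: 8070 + 438 = 8508
vine 21: 8508 + 438 = 8946
vine 22: 8946 + 438 = 9384
vine 23: 9384 + 438 = 9822
vine 24: 9822 + 438 = 10260
vine 25: 10260 + 438 = 10698

186, 624, 1062, 1500, 1938, 2376, 2814, 3252, 3690, 4128, 4566, 5004, 5442, 5880, 6318, 6756, 7194, 7632, 8070, 8508, 8946, 9384, 9822, 10260, 10698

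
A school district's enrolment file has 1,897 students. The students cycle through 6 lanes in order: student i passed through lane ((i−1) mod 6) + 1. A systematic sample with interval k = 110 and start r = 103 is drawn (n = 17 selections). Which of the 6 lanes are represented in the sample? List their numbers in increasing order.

1, 3, 5

Consecutive selections differ by k = 110, so their lane numbers differ by 110 mod 6 = 2.
gcd(110, 6) = 2, so the sample visits 6/2 = 3 distinct residues mod 6.
Start 103 is lane 1; the lanes hit are 1, 3, 5.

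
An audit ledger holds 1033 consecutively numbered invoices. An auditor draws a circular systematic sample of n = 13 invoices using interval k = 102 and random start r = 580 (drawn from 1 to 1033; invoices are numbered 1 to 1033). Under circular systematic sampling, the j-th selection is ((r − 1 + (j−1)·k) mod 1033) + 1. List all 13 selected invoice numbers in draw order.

580, 682, 784, 886, 988, 57, 159, 261, 363, 465, 567, 669, 771

Selection 1: 580
Selection 2: 580 + 102 = 682
Selection 3: 682 + 102 = 784
Selection 4: 784 + 102 = 886
Selection 5: 886 + 102 = 988
Selection 6: 988 + 102 = 1090 → 1090 − 1033 = 57
Selection 7: 57 + 102 = 159
Selection 8: 159 + 102 = 261
Selection 9: 261 + 102 = 363
Selection 10: 363 + 102 = 465
Selection 11: 465 + 102 = 567
Selection 12: 567 + 102 = 669
Selection 13: 669 + 102 = 771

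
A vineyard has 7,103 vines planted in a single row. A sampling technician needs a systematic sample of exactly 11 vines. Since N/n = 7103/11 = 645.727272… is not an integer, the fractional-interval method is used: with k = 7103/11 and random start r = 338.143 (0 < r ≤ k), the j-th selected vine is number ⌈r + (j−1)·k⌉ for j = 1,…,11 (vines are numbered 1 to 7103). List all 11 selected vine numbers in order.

339, 984, 1630, 2276, 2922, 3567, 4213, 4859, 5504, 6150, 6796

j=1: r + 0k = 338.143 → ⌈·⌉ = 339
j=2: r + 1k = 983.870272… → ⌈·⌉ = 984
j=3: r + 2k = 1629.597545… → ⌈·⌉ = 1630
j=4: r + 3k = 2275.324818… → ⌈·⌉ = 2276
j=5: r + 4k = 2921.052090… → ⌈·⌉ = 2922
j=6: r + 5k = 3566.779363… → ⌈·⌉ = 3567
j=7: r + 6k = 4212.506636… → ⌈·⌉ = 4213
j=8: r + 7k = 4858.233909… → ⌈·⌉ = 4859
j=9: r + 8k = 5503.961181… → ⌈·⌉ = 5504
j=10: r + 9k = 6149.688454… → ⌈·⌉ = 6150
j=11: r + 10k = 6795.415727… → ⌈·⌉ = 6796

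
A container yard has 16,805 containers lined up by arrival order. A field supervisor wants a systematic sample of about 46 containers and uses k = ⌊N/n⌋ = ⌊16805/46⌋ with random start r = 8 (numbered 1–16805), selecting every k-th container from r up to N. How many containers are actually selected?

k = ⌊16805/46⌋ = 365
Achieved size = ⌊(16805 − 8)/365⌋ + 1 = ⌊16797/365⌋ + 1 = 46 + 1 = 47
(last selection: 8 + 46×365 = 16798 ≤ 16805; next would be 17163 > 16805)

47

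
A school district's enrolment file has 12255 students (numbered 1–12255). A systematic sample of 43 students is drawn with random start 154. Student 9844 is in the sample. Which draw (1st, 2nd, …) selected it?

35

k = 12255/43 = 285
position = (9844 − 154)/285 + 1 = 9690/285 + 1 = 34 + 1 = 35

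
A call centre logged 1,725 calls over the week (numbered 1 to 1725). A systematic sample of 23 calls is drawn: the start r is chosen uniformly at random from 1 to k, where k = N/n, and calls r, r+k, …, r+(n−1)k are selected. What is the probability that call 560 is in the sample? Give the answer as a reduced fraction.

k = 1725/23 = 75.
Call 560 is selected iff r ≡ 560 (mod 75); exactly one such r in {1,…,75}.
Inclusion probability = 1/75.

1/75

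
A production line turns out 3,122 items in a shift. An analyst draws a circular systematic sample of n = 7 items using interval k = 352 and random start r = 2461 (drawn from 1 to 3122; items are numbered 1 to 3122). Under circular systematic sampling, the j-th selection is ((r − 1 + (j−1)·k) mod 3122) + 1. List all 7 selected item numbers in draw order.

2461, 2813, 43, 395, 747, 1099, 1451

Selection 1: 2461
Selection 2: 2461 + 352 = 2813
Selection 3: 2813 + 352 = 3165 → 3165 − 3122 = 43
Selection 4: 43 + 352 = 395
Selection 5: 395 + 352 = 747
Selection 6: 747 + 352 = 1099
Selection 7: 1099 + 352 = 1451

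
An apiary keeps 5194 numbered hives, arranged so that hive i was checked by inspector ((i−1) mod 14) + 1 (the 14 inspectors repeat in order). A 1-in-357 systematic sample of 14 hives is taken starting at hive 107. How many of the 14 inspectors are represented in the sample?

2

Consecutive selections differ by k = 357, so their inspector numbers differ by 357 mod 14 = 7.
gcd(357, 14) = 7, so the sample visits 14/7 = 2 distinct residues mod 14.
Start 107 is inspector 9; the inspectors hit are 2, 9.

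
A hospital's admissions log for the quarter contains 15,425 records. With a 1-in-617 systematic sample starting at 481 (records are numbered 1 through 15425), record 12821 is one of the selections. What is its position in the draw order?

k = 617
position = (12821 − 481)/617 + 1 = 12340/617 + 1 = 20 + 1 = 21

21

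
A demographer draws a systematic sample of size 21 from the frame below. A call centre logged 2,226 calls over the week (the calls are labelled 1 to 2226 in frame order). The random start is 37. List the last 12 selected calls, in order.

k = N/n = 2226/21 = 106
10th selection = 37 + 9×106 = 991
11th: 991 + 106 = 1097
12th: 1097 + 106 = 1203
13th: 1203 + 106 = 1309
14th: 1309 + 106 = 1415
15th: 1415 + 106 = 1521
16th: 1521 + 106 = 1627
17th: 1627 + 106 = 1733
18th: 1733 + 106 = 1839
19th: 1839 + 106 = 1945
20th: 1945 + 106 = 2051
21st: 2051 + 106 = 2157

991, 1097, 1203, 1309, 1415, 1521, 1627, 1733, 1839, 1945, 2051, 2157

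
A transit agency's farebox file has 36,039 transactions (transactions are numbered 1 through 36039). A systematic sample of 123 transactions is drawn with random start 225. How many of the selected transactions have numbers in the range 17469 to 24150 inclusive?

23

k = 36039/123 = 293
First selection ≥ 17469: 225 + ⌈(17469−225)/293⌉·293 = 225 + 59×293 = 17512
Last selection ≤ 24150: 225 + ⌊(24150−225)/293⌋·293 = 225 + 81×293 = 23958
Count = 81 − 59 + 1 = 23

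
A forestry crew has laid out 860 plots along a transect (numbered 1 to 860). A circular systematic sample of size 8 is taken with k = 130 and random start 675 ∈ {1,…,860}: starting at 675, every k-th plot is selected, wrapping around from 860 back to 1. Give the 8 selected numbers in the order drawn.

Selection 1: 675
Selection 2: 675 + 130 = 805
Selection 3: 805 + 130 = 935 → 935 − 860 = 75
Selection 4: 75 + 130 = 205
Selection 5: 205 + 130 = 335
Selection 6: 335 + 130 = 465
Selection 7: 465 + 130 = 595
Selection 8: 595 + 130 = 725

675, 805, 75, 205, 335, 465, 595, 725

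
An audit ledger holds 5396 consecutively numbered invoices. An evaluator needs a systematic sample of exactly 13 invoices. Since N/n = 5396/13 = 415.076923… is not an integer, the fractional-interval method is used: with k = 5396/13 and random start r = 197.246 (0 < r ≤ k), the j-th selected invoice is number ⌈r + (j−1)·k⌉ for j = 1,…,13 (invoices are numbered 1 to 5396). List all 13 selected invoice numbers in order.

j=1: r + 0k = 197.246 → ⌈·⌉ = 198
j=2: r + 1k = 612.322923… → ⌈·⌉ = 613
j=3: r + 2k = 1027.399846… → ⌈·⌉ = 1028
j=4: r + 3k = 1442.476769… → ⌈·⌉ = 1443
j=5: r + 4k = 1857.553692… → ⌈·⌉ = 1858
j=6: r + 5k = 2272.630615… → ⌈·⌉ = 2273
j=7: r + 6k = 2687.707538… → ⌈·⌉ = 2688
j=8: r + 7k = 3102.784461… → ⌈·⌉ = 3103
j=9: r + 8k = 3517.861384… → ⌈·⌉ = 3518
j=10: r + 9k = 3932.938307… → ⌈·⌉ = 3933
j=11: r + 10k = 4348.015230… → ⌈·⌉ = 4349
j=12: r + 11k = 4763.092153… → ⌈·⌉ = 4764
j=13: r + 12k = 5178.169076… → ⌈·⌉ = 5179

198, 613, 1028, 1443, 1858, 2273, 2688, 3103, 3518, 3933, 4349, 4764, 5179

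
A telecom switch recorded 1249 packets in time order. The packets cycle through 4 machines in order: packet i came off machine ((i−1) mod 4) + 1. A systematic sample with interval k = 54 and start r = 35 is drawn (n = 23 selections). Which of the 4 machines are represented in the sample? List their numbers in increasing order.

1, 3

Consecutive selections differ by k = 54, so their machine numbers differ by 54 mod 4 = 2.
gcd(54, 4) = 2, so the sample visits 4/2 = 2 distinct residues mod 4.
Start 35 is machine 3; the machines hit are 1, 3.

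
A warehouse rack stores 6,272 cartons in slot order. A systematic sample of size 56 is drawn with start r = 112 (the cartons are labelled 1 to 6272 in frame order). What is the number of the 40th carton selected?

4480

k = 6272/56 = 112
40th selection = r + (40−1)·k = 112 + 39×112 = 112 + 4368 = 4480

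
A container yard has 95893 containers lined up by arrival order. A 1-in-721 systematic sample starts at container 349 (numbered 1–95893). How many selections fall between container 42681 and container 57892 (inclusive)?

k = 721
First selection ≥ 42681: 349 + ⌈(42681−349)/721⌉·721 = 349 + 59×721 = 42888
Last selection ≤ 57892: 349 + ⌊(57892−349)/721⌋·721 = 349 + 79×721 = 57308
Count = 79 − 59 + 1 = 21

21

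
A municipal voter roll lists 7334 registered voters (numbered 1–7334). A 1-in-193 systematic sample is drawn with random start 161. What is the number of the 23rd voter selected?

k = 193
23rd selection = r + (23−1)·k = 161 + 22×193 = 161 + 4246 = 4407

4407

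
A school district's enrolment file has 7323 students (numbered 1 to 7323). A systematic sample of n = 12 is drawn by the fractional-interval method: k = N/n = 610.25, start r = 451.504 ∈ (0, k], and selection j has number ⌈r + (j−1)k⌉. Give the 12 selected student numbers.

452, 1062, 1673, 2283, 2893, 3503, 4114, 4724, 5334, 5944, 6555, 7165

j=1: r + 0k = 451.504 → ⌈·⌉ = 452
j=2: r + 1k = 1061.754 → ⌈·⌉ = 1062
j=3: r + 2k = 1672.004 → ⌈·⌉ = 1673
j=4: r + 3k = 2282.254 → ⌈·⌉ = 2283
j=5: r + 4k = 2892.504 → ⌈·⌉ = 2893
j=6: r + 5k = 3502.754 → ⌈·⌉ = 3503
j=7: r + 6k = 4113.004 → ⌈·⌉ = 4114
j=8: r + 7k = 4723.254 → ⌈·⌉ = 4724
j=9: r + 8k = 5333.504 → ⌈·⌉ = 5334
j=10: r + 9k = 5943.754 → ⌈·⌉ = 5944
j=11: r + 10k = 6554.004 → ⌈·⌉ = 6555
j=12: r + 11k = 7164.254 → ⌈·⌉ = 7165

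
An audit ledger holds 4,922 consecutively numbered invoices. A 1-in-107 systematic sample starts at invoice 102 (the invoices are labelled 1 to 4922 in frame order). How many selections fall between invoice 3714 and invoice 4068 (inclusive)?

4

k = 107
First selection ≥ 3714: 102 + ⌈(3714−102)/107⌉·107 = 102 + 34×107 = 3740
Last selection ≤ 4068: 102 + ⌊(4068−102)/107⌋·107 = 102 + 37×107 = 4061
Count = 37 − 34 + 1 = 4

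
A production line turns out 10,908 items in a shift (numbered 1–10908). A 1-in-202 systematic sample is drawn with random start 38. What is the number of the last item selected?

k = 202
54th selection = r + (54−1)·k = 38 + 53×202 = 38 + 10706 = 10744

10744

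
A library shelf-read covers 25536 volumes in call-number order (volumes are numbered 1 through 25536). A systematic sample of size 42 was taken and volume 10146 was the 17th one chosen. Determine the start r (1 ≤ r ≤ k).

k = 25536/42 = 608
r = 10146 − (17−1)×608 = 10146 − 9728 = 418

418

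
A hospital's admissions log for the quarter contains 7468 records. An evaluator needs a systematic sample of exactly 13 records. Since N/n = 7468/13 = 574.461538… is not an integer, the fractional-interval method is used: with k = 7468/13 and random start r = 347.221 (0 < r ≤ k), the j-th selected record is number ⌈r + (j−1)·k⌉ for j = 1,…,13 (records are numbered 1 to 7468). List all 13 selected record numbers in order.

348, 922, 1497, 2071, 2646, 3220, 3794, 4369, 4943, 5518, 6092, 6667, 7241

j=1: r + 0k = 347.221 → ⌈·⌉ = 348
j=2: r + 1k = 921.682538… → ⌈·⌉ = 922
j=3: r + 2k = 1496.144076… → ⌈·⌉ = 1497
j=4: r + 3k = 2070.605615… → ⌈·⌉ = 2071
j=5: r + 4k = 2645.067153… → ⌈·⌉ = 2646
j=6: r + 5k = 3219.528692… → ⌈·⌉ = 3220
j=7: r + 6k = 3793.990230… → ⌈·⌉ = 3794
j=8: r + 7k = 4368.451769… → ⌈·⌉ = 4369
j=9: r + 8k = 4942.913307… → ⌈·⌉ = 4943
j=10: r + 9k = 5517.374846… → ⌈·⌉ = 5518
j=11: r + 10k = 6091.836384… → ⌈·⌉ = 6092
j=12: r + 11k = 6666.297923… → ⌈·⌉ = 6667
j=13: r + 12k = 7240.759461… → ⌈·⌉ = 7241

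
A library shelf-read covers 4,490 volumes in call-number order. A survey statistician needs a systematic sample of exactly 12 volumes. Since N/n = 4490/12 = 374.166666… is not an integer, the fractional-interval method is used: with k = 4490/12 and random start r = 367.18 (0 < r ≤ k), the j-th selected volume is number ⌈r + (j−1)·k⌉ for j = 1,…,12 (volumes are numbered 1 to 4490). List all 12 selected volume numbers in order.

j=1: r + 0k = 367.18 → ⌈·⌉ = 368
j=2: r + 1k = 741.346666… → ⌈·⌉ = 742
j=3: r + 2k = 1115.513333… → ⌈·⌉ = 1116
j=4: r + 3k = 1489.68 → ⌈·⌉ = 1490
j=5: r + 4k = 1863.846666… → ⌈·⌉ = 1864
j=6: r + 5k = 2238.013333… → ⌈·⌉ = 2239
j=7: r + 6k = 2612.18 → ⌈·⌉ = 2613
j=8: r + 7k = 2986.346666… → ⌈·⌉ = 2987
j=9: r + 8k = 3360.513333… → ⌈·⌉ = 3361
j=10: r + 9k = 3734.68 → ⌈·⌉ = 3735
j=11: r + 10k = 4108.846666… → ⌈·⌉ = 4109
j=12: r + 11k = 4483.013333… → ⌈·⌉ = 4484

368, 742, 1116, 1490, 1864, 2239, 2613, 2987, 3361, 3735, 4109, 4484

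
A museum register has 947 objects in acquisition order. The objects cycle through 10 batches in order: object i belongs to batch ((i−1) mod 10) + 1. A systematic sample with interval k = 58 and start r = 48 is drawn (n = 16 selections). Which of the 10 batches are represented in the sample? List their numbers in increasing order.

Consecutive selections differ by k = 58, so their batch numbers differ by 58 mod 10 = 8.
gcd(58, 10) = 2, so the sample visits 10/2 = 5 distinct residues mod 10.
Start 48 is batch 8; the batches hit are 2, 4, 6, 8, 10.

2, 4, 6, 8, 10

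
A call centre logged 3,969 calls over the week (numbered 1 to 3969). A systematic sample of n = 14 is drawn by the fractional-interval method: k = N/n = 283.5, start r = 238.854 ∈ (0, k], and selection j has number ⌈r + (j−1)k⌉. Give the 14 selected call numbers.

239, 523, 806, 1090, 1373, 1657, 1940, 2224, 2507, 2791, 3074, 3358, 3641, 3925

j=1: r + 0k = 238.854 → ⌈·⌉ = 239
j=2: r + 1k = 522.354 → ⌈·⌉ = 523
j=3: r + 2k = 805.854 → ⌈·⌉ = 806
j=4: r + 3k = 1089.354 → ⌈·⌉ = 1090
j=5: r + 4k = 1372.854 → ⌈·⌉ = 1373
j=6: r + 5k = 1656.354 → ⌈·⌉ = 1657
j=7: r + 6k = 1939.854 → ⌈·⌉ = 1940
j=8: r + 7k = 2223.354 → ⌈·⌉ = 2224
j=9: r + 8k = 2506.854 → ⌈·⌉ = 2507
j=10: r + 9k = 2790.354 → ⌈·⌉ = 2791
j=11: r + 10k = 3073.854 → ⌈·⌉ = 3074
j=12: r + 11k = 3357.354 → ⌈·⌉ = 3358
j=13: r + 12k = 3640.854 → ⌈·⌉ = 3641
j=14: r + 13k = 3924.354 → ⌈·⌉ = 3925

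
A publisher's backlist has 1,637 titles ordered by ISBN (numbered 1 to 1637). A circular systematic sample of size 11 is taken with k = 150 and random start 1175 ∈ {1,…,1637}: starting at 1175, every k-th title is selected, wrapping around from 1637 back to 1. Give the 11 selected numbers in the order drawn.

1175, 1325, 1475, 1625, 138, 288, 438, 588, 738, 888, 1038

Selection 1: 1175
Selection 2: 1175 + 150 = 1325
Selection 3: 1325 + 150 = 1475
Selection 4: 1475 + 150 = 1625
Selection 5: 1625 + 150 = 1775 → 1775 − 1637 = 138
Selection 6: 138 + 150 = 288
Selection 7: 288 + 150 = 438
Selection 8: 438 + 150 = 588
Selection 9: 588 + 150 = 738
Selection 10: 738 + 150 = 888
Selection 11: 888 + 150 = 1038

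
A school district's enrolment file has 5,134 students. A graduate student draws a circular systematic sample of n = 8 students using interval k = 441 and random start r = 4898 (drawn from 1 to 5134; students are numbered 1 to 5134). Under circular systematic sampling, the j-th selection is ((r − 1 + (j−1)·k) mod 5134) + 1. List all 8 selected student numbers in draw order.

Selection 1: 4898
Selection 2: 4898 + 441 = 5339 → 5339 − 5134 = 205
Selection 3: 205 + 441 = 646
Selection 4: 646 + 441 = 1087
Selection 5: 1087 + 441 = 1528
Selection 6: 1528 + 441 = 1969
Selection 7: 1969 + 441 = 2410
Selection 8: 2410 + 441 = 2851

4898, 205, 646, 1087, 1528, 1969, 2410, 2851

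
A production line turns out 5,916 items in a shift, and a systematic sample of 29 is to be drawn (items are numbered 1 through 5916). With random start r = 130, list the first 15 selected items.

k = N/n = 5916/29 = 204
item 1: 130
item 2: 130 + 204 = 334
item 3: 334 + 204 = 538
item 4: 538 + 204 = 742
item 5: 742 + 204 = 946
item 6: 946 + 204 = 1150
item 7: 1150 + 204 = 1354
item 8: 1354 + 204 = 1558
item 9: 1558 + 204 = 1762
item 10: 1762 + 204 = 1966
item 11: 1966 + 204 = 2170
item 12: 2170 + 204 = 2374
item 13: 2374 + 204 = 2578
item 14: 2578 + 204 = 2782
item 15: 2782 + 204 = 2986

130, 334, 538, 742, 946, 1150, 1354, 1558, 1762, 1966, 2170, 2374, 2578, 2782, 2986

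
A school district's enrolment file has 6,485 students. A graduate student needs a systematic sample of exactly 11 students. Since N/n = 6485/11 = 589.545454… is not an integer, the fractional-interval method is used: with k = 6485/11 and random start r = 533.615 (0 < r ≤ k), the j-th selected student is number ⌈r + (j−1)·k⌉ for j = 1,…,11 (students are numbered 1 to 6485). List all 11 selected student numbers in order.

j=1: r + 0k = 533.615 → ⌈·⌉ = 534
j=2: r + 1k = 1123.160454… → ⌈·⌉ = 1124
j=3: r + 2k = 1712.705909… → ⌈·⌉ = 1713
j=4: r + 3k = 2302.251363… → ⌈·⌉ = 2303
j=5: r + 4k = 2891.796818… → ⌈·⌉ = 2892
j=6: r + 5k = 3481.342272… → ⌈·⌉ = 3482
j=7: r + 6k = 4070.887727… → ⌈·⌉ = 4071
j=8: r + 7k = 4660.433181… → ⌈·⌉ = 4661
j=9: r + 8k = 5249.978636… → ⌈·⌉ = 5250
j=10: r + 9k = 5839.524090… → ⌈·⌉ = 5840
j=11: r + 10k = 6429.069545… → ⌈·⌉ = 6430

534, 1124, 1713, 2303, 2892, 3482, 4071, 4661, 5250, 5840, 6430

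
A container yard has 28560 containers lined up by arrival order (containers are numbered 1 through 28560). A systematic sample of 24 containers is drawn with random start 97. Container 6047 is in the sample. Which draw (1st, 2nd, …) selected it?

6

k = 28560/24 = 1190
position = (6047 − 97)/1190 + 1 = 5950/1190 + 1 = 5 + 1 = 6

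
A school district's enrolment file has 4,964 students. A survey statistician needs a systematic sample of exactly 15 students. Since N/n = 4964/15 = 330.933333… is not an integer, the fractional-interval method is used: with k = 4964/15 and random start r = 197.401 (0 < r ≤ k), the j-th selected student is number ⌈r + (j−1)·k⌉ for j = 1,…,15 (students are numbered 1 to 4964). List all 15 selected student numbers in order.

j=1: r + 0k = 197.401 → ⌈·⌉ = 198
j=2: r + 1k = 528.334333… → ⌈·⌉ = 529
j=3: r + 2k = 859.267666… → ⌈·⌉ = 860
j=4: r + 3k = 1190.201 → ⌈·⌉ = 1191
j=5: r + 4k = 1521.134333… → ⌈·⌉ = 1522
j=6: r + 5k = 1852.067666… → ⌈·⌉ = 1853
j=7: r + 6k = 2183.001 → ⌈·⌉ = 2184
j=8: r + 7k = 2513.934333… → ⌈·⌉ = 2514
j=9: r + 8k = 2844.867666… → ⌈·⌉ = 2845
j=10: r + 9k = 3175.801 → ⌈·⌉ = 3176
j=11: r + 10k = 3506.734333… → ⌈·⌉ = 3507
j=12: r + 11k = 3837.667666… → ⌈·⌉ = 3838
j=13: r + 12k = 4168.601 → ⌈·⌉ = 4169
j=14: r + 13k = 4499.534333… → ⌈·⌉ = 4500
j=15: r + 14k = 4830.467666… → ⌈·⌉ = 4831

198, 529, 860, 1191, 1522, 1853, 2184, 2514, 2845, 3176, 3507, 3838, 4169, 4500, 4831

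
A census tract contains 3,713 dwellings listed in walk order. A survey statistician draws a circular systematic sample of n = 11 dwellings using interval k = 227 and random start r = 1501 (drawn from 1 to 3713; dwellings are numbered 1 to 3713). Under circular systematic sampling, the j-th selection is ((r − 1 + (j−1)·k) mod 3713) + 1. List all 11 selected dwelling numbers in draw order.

Selection 1: 1501
Selection 2: 1501 + 227 = 1728
Selection 3: 1728 + 227 = 1955
Selection 4: 1955 + 227 = 2182
Selection 5: 2182 + 227 = 2409
Selection 6: 2409 + 227 = 2636
Selection 7: 2636 + 227 = 2863
Selection 8: 2863 + 227 = 3090
Selection 9: 3090 + 227 = 3317
Selection 10: 3317 + 227 = 3544
Selection 11: 3544 + 227 = 3771 → 3771 − 3713 = 58

1501, 1728, 1955, 2182, 2409, 2636, 2863, 3090, 3317, 3544, 58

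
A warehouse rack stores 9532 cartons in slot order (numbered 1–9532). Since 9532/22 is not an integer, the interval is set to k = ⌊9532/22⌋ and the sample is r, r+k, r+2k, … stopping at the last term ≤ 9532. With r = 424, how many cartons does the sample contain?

k = ⌊9532/22⌋ = 433
Achieved size = ⌊(9532 − 424)/433⌋ + 1 = ⌊9108/433⌋ + 1 = 21 + 1 = 22
(last selection: 424 + 21×433 = 9517 ≤ 9532; next would be 9950 > 9532)

22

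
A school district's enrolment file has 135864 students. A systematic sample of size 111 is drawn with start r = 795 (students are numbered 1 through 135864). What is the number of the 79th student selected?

k = 135864/111 = 1224
79th selection = r + (79−1)·k = 795 + 78×1224 = 795 + 95472 = 96267

96267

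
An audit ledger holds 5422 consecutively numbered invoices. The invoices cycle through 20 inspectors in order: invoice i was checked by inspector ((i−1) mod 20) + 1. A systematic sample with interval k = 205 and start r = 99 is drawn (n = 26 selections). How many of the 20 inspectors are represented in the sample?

Consecutive selections differ by k = 205, so their inspector numbers differ by 205 mod 20 = 5.
gcd(205, 20) = 5, so the sample visits 20/5 = 4 distinct residues mod 20.
Start 99 is inspector 19; the inspectors hit are 4, 9, 14, 19.

4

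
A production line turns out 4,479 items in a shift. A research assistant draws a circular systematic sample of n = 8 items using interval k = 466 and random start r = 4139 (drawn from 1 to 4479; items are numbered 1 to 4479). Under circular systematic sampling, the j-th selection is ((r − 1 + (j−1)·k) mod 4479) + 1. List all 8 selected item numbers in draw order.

4139, 126, 592, 1058, 1524, 1990, 2456, 2922

Selection 1: 4139
Selection 2: 4139 + 466 = 4605 → 4605 − 4479 = 126
Selection 3: 126 + 466 = 592
Selection 4: 592 + 466 = 1058
Selection 5: 1058 + 466 = 1524
Selection 6: 1524 + 466 = 1990
Selection 7: 1990 + 466 = 2456
Selection 8: 2456 + 466 = 2922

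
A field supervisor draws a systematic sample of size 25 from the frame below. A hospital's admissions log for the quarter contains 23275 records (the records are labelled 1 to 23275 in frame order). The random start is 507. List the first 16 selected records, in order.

k = N/n = 23275/25 = 931
record 1: 507
record 2: 507 + 931 = 1438
record 3: 1438 + 931 = 2369
record 4: 2369 + 931 = 3300
record 5: 3300 + 931 = 4231
record 6: 4231 + 931 = 5162
record 7: 5162 + 931 = 6093
record 8: 6093 + 931 = 7024
record 9: 7024 + 931 = 7955
record 10: 7955 + 931 = 8886
record 11: 8886 + 931 = 9817
record 12: 9817 + 931 = 10748
record 13: 10748 + 931 = 11679
record 14: 11679 + 931 = 12610
record 15: 12610 + 931 = 13541
record 16: 13541 + 931 = 14472

507, 1438, 2369, 3300, 4231, 5162, 6093, 7024, 7955, 8886, 9817, 10748, 11679, 12610, 13541, 14472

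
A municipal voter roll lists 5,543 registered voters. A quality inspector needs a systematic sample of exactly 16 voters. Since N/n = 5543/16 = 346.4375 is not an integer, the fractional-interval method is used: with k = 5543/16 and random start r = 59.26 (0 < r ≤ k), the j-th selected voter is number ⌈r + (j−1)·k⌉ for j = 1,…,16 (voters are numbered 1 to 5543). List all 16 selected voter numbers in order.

j=1: r + 0k = 59.26 → ⌈·⌉ = 60
j=2: r + 1k = 405.6975 → ⌈·⌉ = 406
j=3: r + 2k = 752.135 → ⌈·⌉ = 753
j=4: r + 3k = 1098.5725 → ⌈·⌉ = 1099
j=5: r + 4k = 1445.01 → ⌈·⌉ = 1446
j=6: r + 5k = 1791.4475 → ⌈·⌉ = 1792
j=7: r + 6k = 2137.885 → ⌈·⌉ = 2138
j=8: r + 7k = 2484.3225 → ⌈·⌉ = 2485
j=9: r + 8k = 2830.76 → ⌈·⌉ = 2831
j=10: r + 9k = 3177.1975 → ⌈·⌉ = 3178
j=11: r + 10k = 3523.635 → ⌈·⌉ = 3524
j=12: r + 11k = 3870.0725 → ⌈·⌉ = 3871
j=13: r + 12k = 4216.51 → ⌈·⌉ = 4217
j=14: r + 13k = 4562.9475 → ⌈·⌉ = 4563
j=15: r + 14k = 4909.385 → ⌈·⌉ = 4910
j=16: r + 15k = 5255.8225 → ⌈·⌉ = 5256

60, 406, 753, 1099, 1446, 1792, 2138, 2485, 2831, 3178, 3524, 3871, 4217, 4563, 4910, 5256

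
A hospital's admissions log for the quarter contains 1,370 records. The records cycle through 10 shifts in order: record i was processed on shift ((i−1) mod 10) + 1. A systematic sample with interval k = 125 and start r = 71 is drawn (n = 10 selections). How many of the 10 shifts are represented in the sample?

Consecutive selections differ by k = 125, so their shift numbers differ by 125 mod 10 = 5.
gcd(125, 10) = 5, so the sample visits 10/5 = 2 distinct residues mod 10.
Start 71 is shift 1; the shifts hit are 1, 6.

2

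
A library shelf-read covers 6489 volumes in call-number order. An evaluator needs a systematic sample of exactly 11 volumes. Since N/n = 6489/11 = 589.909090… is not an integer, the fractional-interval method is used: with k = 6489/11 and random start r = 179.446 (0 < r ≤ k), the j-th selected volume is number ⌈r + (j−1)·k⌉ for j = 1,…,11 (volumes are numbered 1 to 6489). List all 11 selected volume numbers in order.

180, 770, 1360, 1950, 2540, 3129, 3719, 4309, 4899, 5489, 6079

j=1: r + 0k = 179.446 → ⌈·⌉ = 180
j=2: r + 1k = 769.355090… → ⌈·⌉ = 770
j=3: r + 2k = 1359.264181… → ⌈·⌉ = 1360
j=4: r + 3k = 1949.173272… → ⌈·⌉ = 1950
j=5: r + 4k = 2539.082363… → ⌈·⌉ = 2540
j=6: r + 5k = 3128.991454… → ⌈·⌉ = 3129
j=7: r + 6k = 3718.900545… → ⌈·⌉ = 3719
j=8: r + 7k = 4308.809636… → ⌈·⌉ = 4309
j=9: r + 8k = 4898.718727… → ⌈·⌉ = 4899
j=10: r + 9k = 5488.627818… → ⌈·⌉ = 5489
j=11: r + 10k = 6078.536909… → ⌈·⌉ = 6079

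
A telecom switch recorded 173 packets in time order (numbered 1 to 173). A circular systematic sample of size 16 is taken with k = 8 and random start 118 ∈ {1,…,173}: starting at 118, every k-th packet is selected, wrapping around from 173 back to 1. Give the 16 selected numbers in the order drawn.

Selection 1: 118
Selection 2: 118 + 8 = 126
Selection 3: 126 + 8 = 134
Selection 4: 134 + 8 = 142
Selection 5: 142 + 8 = 150
Selection 6: 150 + 8 = 158
Selection 7: 158 + 8 = 166
Selection 8: 166 + 8 = 174 → 174 − 173 = 1
Selection 9: 1 + 8 = 9
Selection 10: 9 + 8 = 17
Selection 11: 17 + 8 = 25
Selection 12: 25 + 8 = 33
Selection 13: 33 + 8 = 41
Selection 14: 41 + 8 = 49
Selection 15: 49 + 8 = 57
Selection 16: 57 + 8 = 65

118, 126, 134, 142, 150, 158, 166, 1, 9, 17, 25, 33, 41, 49, 57, 65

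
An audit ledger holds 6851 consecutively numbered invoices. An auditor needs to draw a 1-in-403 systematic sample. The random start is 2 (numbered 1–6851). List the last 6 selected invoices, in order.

12th selection = 2 + 11×403 = 4435
13th: 4435 + 403 = 4838
14th: 4838 + 403 = 5241
15th: 5241 + 403 = 5644
16th: 5644 + 403 = 6047
17th: 6047 + 403 = 6450

4435, 4838, 5241, 5644, 6047, 6450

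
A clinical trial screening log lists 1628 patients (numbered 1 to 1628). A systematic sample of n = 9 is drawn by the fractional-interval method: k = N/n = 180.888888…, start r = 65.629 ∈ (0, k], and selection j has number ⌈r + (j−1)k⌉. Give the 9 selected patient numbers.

j=1: r + 0k = 65.629 → ⌈·⌉ = 66
j=2: r + 1k = 246.517888… → ⌈·⌉ = 247
j=3: r + 2k = 427.406777… → ⌈·⌉ = 428
j=4: r + 3k = 608.295666… → ⌈·⌉ = 609
j=5: r + 4k = 789.184555… → ⌈·⌉ = 790
j=6: r + 5k = 970.073444… → ⌈·⌉ = 971
j=7: r + 6k = 1150.962333… → ⌈·⌉ = 1151
j=8: r + 7k = 1331.851222… → ⌈·⌉ = 1332
j=9: r + 8k = 1512.740111… → ⌈·⌉ = 1513

66, 247, 428, 609, 790, 971, 1151, 1332, 1513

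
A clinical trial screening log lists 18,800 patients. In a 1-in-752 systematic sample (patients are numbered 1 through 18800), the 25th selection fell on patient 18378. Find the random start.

330

k = 752
r = 18378 − (25−1)×752 = 18378 − 18048 = 330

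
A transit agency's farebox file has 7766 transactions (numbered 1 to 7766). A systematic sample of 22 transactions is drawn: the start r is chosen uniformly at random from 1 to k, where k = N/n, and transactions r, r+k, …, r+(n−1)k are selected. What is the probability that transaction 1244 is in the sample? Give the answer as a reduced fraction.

1/353

k = 7766/22 = 353.
Transaction 1244 is selected iff r ≡ 1244 (mod 353); exactly one such r in {1,…,353}.
Inclusion probability = 1/353.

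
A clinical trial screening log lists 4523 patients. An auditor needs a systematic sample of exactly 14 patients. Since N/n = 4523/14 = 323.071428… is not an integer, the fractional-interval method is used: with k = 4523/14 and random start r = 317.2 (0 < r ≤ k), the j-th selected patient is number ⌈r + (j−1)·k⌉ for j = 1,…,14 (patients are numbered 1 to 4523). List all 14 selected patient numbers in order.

j=1: r + 0k = 317.2 → ⌈·⌉ = 318
j=2: r + 1k = 640.271428… → ⌈·⌉ = 641
j=3: r + 2k = 963.342857… → ⌈·⌉ = 964
j=4: r + 3k = 1286.414285… → ⌈·⌉ = 1287
j=5: r + 4k = 1609.485714… → ⌈·⌉ = 1610
j=6: r + 5k = 1932.557142… → ⌈·⌉ = 1933
j=7: r + 6k = 2255.628571… → ⌈·⌉ = 2256
j=8: r + 7k = 2578.7 → ⌈·⌉ = 2579
j=9: r + 8k = 2901.771428… → ⌈·⌉ = 2902
j=10: r + 9k = 3224.842857… → ⌈·⌉ = 3225
j=11: r + 10k = 3547.914285… → ⌈·⌉ = 3548
j=12: r + 11k = 3870.985714… → ⌈·⌉ = 3871
j=13: r + 12k = 4194.057142… → ⌈·⌉ = 4195
j=14: r + 13k = 4517.128571… → ⌈·⌉ = 4518

318, 641, 964, 1287, 1610, 1933, 2256, 2579, 2902, 3225, 3548, 3871, 4195, 4518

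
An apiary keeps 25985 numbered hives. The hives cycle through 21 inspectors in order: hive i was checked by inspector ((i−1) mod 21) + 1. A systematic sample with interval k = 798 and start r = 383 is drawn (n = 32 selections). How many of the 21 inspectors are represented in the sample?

1

Consecutive selections differ by k = 798, so their inspector numbers differ by 798 mod 21 = 0.
gcd(798, 21) = 21, so the sample visits 21/21 = 1 distinct residues mod 21.
Start 383 is inspector 5; the inspectors hit are 5.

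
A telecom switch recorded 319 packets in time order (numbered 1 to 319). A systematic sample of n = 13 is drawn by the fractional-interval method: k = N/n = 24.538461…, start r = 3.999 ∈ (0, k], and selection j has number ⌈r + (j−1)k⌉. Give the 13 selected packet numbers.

j=1: r + 0k = 3.999 → ⌈·⌉ = 4
j=2: r + 1k = 28.537461… → ⌈·⌉ = 29
j=3: r + 2k = 53.075923… → ⌈·⌉ = 54
j=4: r + 3k = 77.614384… → ⌈·⌉ = 78
j=5: r + 4k = 102.152846… → ⌈·⌉ = 103
j=6: r + 5k = 126.691307… → ⌈·⌉ = 127
j=7: r + 6k = 151.229769… → ⌈·⌉ = 152
j=8: r + 7k = 175.768230… → ⌈·⌉ = 176
j=9: r + 8k = 200.306692… → ⌈·⌉ = 201
j=10: r + 9k = 224.845153… → ⌈·⌉ = 225
j=11: r + 10k = 249.383615… → ⌈·⌉ = 250
j=12: r + 11k = 273.922076… → ⌈·⌉ = 274
j=13: r + 12k = 298.460538… → ⌈·⌉ = 299

4, 29, 54, 78, 103, 127, 152, 176, 201, 225, 250, 274, 299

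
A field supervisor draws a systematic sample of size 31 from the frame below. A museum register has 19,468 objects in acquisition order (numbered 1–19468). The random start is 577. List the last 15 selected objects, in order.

k = N/n = 19468/31 = 628
17th selection = 577 + 16×628 = 10625
18th: 10625 + 628 = 11253
19th: 11253 + 628 = 11881
20th: 11881 + 628 = 12509
21st: 12509 + 628 = 13137
22nd: 13137 + 628 = 13765
23rd: 13765 + 628 = 14393
24th: 14393 + 628 = 15021
25th: 15021 + 628 = 15649
26th: 15649 + 628 = 16277
27th: 16277 + 628 = 16905
28th: 16905 + 628 = 17533
29th: 17533 + 628 = 18161
30th: 18161 + 628 = 18789
31st: 18789 + 628 = 19417

10625, 11253, 11881, 12509, 13137, 13765, 14393, 15021, 15649, 16277, 16905, 17533, 18161, 18789, 19417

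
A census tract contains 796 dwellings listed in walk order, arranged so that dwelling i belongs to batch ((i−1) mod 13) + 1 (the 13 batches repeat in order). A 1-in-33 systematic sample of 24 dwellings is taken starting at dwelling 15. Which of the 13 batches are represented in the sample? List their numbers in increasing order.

Consecutive selections differ by k = 33, so their batch numbers differ by 33 mod 13 = 7.
gcd(33, 13) = 1, so the sample visits 13/1 = 13 distinct residues mod 13.
Start 15 is batch 2; the batches hit are 1, 2, 3, 4, 5, 6, 7, 8, 9, 10, 11, 12, 13.

1, 2, 3, 4, 5, 6, 7, 8, 9, 10, 11, 12, 13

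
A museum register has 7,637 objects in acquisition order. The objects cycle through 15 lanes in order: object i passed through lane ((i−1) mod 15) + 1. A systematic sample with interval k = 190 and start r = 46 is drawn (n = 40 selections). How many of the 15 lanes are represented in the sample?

3

Consecutive selections differ by k = 190, so their lane numbers differ by 190 mod 15 = 10.
gcd(190, 15) = 5, so the sample visits 15/5 = 3 distinct residues mod 15.
Start 46 is lane 1; the lanes hit are 1, 6, 11.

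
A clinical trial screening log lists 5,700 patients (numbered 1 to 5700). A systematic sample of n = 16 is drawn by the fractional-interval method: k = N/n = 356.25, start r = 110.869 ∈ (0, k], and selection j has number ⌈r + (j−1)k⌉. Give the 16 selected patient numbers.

111, 468, 824, 1180, 1536, 1893, 2249, 2605, 2961, 3318, 3674, 4030, 4386, 4743, 5099, 5455

j=1: r + 0k = 110.869 → ⌈·⌉ = 111
j=2: r + 1k = 467.119 → ⌈·⌉ = 468
j=3: r + 2k = 823.369 → ⌈·⌉ = 824
j=4: r + 3k = 1179.619 → ⌈·⌉ = 1180
j=5: r + 4k = 1535.869 → ⌈·⌉ = 1536
j=6: r + 5k = 1892.119 → ⌈·⌉ = 1893
j=7: r + 6k = 2248.369 → ⌈·⌉ = 2249
j=8: r + 7k = 2604.619 → ⌈·⌉ = 2605
j=9: r + 8k = 2960.869 → ⌈·⌉ = 2961
j=10: r + 9k = 3317.119 → ⌈·⌉ = 3318
j=11: r + 10k = 3673.369 → ⌈·⌉ = 3674
j=12: r + 11k = 4029.619 → ⌈·⌉ = 4030
j=13: r + 12k = 4385.869 → ⌈·⌉ = 4386
j=14: r + 13k = 4742.119 → ⌈·⌉ = 4743
j=15: r + 14k = 5098.369 → ⌈·⌉ = 5099
j=16: r + 15k = 5454.619 → ⌈·⌉ = 5455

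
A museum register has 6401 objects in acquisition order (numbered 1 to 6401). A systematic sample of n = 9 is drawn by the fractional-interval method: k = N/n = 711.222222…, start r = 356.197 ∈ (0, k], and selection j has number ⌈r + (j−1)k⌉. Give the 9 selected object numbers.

j=1: r + 0k = 356.197 → ⌈·⌉ = 357
j=2: r + 1k = 1067.419222… → ⌈·⌉ = 1068
j=3: r + 2k = 1778.641444… → ⌈·⌉ = 1779
j=4: r + 3k = 2489.863666… → ⌈·⌉ = 2490
j=5: r + 4k = 3201.085888… → ⌈·⌉ = 3202
j=6: r + 5k = 3912.308111… → ⌈·⌉ = 3913
j=7: r + 6k = 4623.530333… → ⌈·⌉ = 4624
j=8: r + 7k = 5334.752555… → ⌈·⌉ = 5335
j=9: r + 8k = 6045.974777… → ⌈·⌉ = 6046

357, 1068, 1779, 2490, 3202, 3913, 4624, 5335, 6046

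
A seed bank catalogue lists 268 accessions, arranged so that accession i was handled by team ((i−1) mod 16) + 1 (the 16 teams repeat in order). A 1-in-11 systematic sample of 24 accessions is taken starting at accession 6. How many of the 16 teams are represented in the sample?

16

Consecutive selections differ by k = 11, so their team numbers differ by 11 mod 16 = 11.
gcd(11, 16) = 1, so the sample visits 16/1 = 16 distinct residues mod 16.
Start 6 is team 6; the teams hit are 1, 2, 3, 4, 5, 6, 7, 8, 9, 10, 11, 12, 13, 14, 15, 16.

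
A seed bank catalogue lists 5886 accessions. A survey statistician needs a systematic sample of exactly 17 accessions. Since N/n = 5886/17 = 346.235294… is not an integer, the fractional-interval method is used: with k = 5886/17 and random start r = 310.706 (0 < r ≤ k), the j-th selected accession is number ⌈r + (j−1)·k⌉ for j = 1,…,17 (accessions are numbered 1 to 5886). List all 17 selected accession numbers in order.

j=1: r + 0k = 310.706 → ⌈·⌉ = 311
j=2: r + 1k = 656.941294… → ⌈·⌉ = 657
j=3: r + 2k = 1003.176588… → ⌈·⌉ = 1004
j=4: r + 3k = 1349.411882… → ⌈·⌉ = 1350
j=5: r + 4k = 1695.647176… → ⌈·⌉ = 1696
j=6: r + 5k = 2041.882470… → ⌈·⌉ = 2042
j=7: r + 6k = 2388.117764… → ⌈·⌉ = 2389
j=8: r + 7k = 2734.353058… → ⌈·⌉ = 2735
j=9: r + 8k = 3080.588352… → ⌈·⌉ = 3081
j=10: r + 9k = 3426.823647… → ⌈·⌉ = 3427
j=11: r + 10k = 3773.058941… → ⌈·⌉ = 3774
j=12: r + 11k = 4119.294235… → ⌈·⌉ = 4120
j=13: r + 12k = 4465.529529… → ⌈·⌉ = 4466
j=14: r + 13k = 4811.764823… → ⌈·⌉ = 4812
j=15: r + 14k = 5158.000117… → ⌈·⌉ = 5159
j=16: r + 15k = 5504.235411… → ⌈·⌉ = 5505
j=17: r + 16k = 5850.470705… → ⌈·⌉ = 5851

311, 657, 1004, 1350, 1696, 2042, 2389, 2735, 3081, 3427, 3774, 4120, 4466, 4812, 5159, 5505, 5851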